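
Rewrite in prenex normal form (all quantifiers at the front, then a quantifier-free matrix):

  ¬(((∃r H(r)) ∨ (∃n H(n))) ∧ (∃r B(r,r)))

∀r ∀n ∀x (¬H(r) ∧ ¬H(n) ∨ ¬B(x,x))

Move each ¬ inward, flipping quantifiers it crosses:
  (∀r ¬H(r)) ∧ (∀n ¬H(n)) ∨ (∀r ¬B(r,r))
Give each quantifier a distinct variable: r↦x.
  (∀r ¬H(r)) ∧ (∀n ¬H(n)) ∨ (∀x ¬B(x,x))
Extract every quantifier outward, since the variables are now distinct and don't occur free across branches:
  ∀r ∀n ∀x (¬H(r) ∧ ¬H(n) ∨ ¬B(x,x))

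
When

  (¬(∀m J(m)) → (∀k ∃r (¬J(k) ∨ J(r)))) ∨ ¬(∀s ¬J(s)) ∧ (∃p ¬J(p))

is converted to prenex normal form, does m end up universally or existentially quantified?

First replace A → B with ¬A ∨ B.
  ¬¬(∀m J(m)) ∨ (∀k ∃r (¬J(k) ∨ J(r))) ∨ ¬(∀s ¬J(s)) ∧ (∃p ¬J(p))
Drive negations inward (¬∀x A ≡ ∃x ¬A, ¬∃x A ≡ ∀x ¬A, De Morgan for ∧/∨):
  (∀m J(m)) ∨ (∀k ∃r (¬J(k) ∨ J(r))) ∨ (∃s J(s)) ∧ (∃p ¬J(p))
All bound variables are already distinct, so no renaming is needed.
Pull the quantifiers to the front (each side's bound variable is not free in the other side):
  ∀m ∀k ∃r ∃s ∃p (J(m) ∨ ¬J(k) ∨ J(r) ∨ J(s) ∧ ¬J(p))
The quantifier ∀m sits under an even number of negations (counting the antecedent side of each →), so it remains universal.

universal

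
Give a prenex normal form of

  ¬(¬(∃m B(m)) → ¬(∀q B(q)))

∀m ∀q (¬B(m) ∧ B(q))

Rewrite implications/biconditionals: A → B as ¬A ∨ B.
  ¬(¬¬(∃m B(m)) ∨ ¬(∀q B(q)))
Push ¬ through the quantifiers and connectives to reach negation normal form:
  (∀m ¬B(m)) ∧ (∀q B(q))
Extract every quantifier outward, since the variables are now distinct and don't occur free across branches:
  ∀m ∀q (¬B(m) ∧ B(q))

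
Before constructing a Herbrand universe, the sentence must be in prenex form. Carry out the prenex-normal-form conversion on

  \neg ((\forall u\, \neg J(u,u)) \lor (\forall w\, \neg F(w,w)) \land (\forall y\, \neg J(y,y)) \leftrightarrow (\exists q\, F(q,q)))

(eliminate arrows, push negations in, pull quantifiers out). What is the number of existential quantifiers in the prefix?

4

Rewrite implications/biconditionals: A → B as ¬A ∨ B; A ↔ B as (¬A ∨ B) ∧ (¬B ∨ A).
  \neg ((\neg ((\forall u\, \neg J(u,u)) \lor (\forall w\, \neg F(w,w)) \land (\forall y\, \neg J(y,y))) \lor (\exists q\, F(q,q))) \land (\neg (\exists q\, F(q,q)) \lor (\forall u\, \neg J(u,u)) \lor (\forall w\, \neg F(w,w)) \land (\forall y\, \neg J(y,y))))
Drive negations inward (¬∀x A ≡ ∃x ¬A, ¬∃x A ≡ ∀x ¬A, De Morgan for ∧/∨):
  ((\forall u\, \neg J(u,u)) \lor (\forall w\, \neg F(w,w)) \land (\forall y\, \neg J(y,y))) \land (\forall q\, \neg F(q,q)) \lor (\exists q\, F(q,q)) \land (\exists u\, J(u,u)) \land ((\exists w\, F(w,w)) \lor (\exists y\, J(y,y)))
Standardize variables apart so no two quantifiers bind the same name: q↦a, u↦c, w↦z1, y↦y1.
  ((\forall u\, \neg J(u,u)) \lor (\forall w\, \neg F(w,w)) \land (\forall y\, \neg J(y,y))) \land (\forall q\, \neg F(q,q)) \lor (\exists a\, F(a,a)) \land (\exists c\, J(c,c)) \land ((\exists z1\, F(z1,z1)) \lor (\exists y1\, J(y1,y1)))
Finally move all quantifiers to the prefix:
  \forall u\, \forall w\, \forall y\, \forall q\, \exists a\, \exists c\, \exists z1\, \exists y1\, ((\neg J(u,u) \lor \neg F(w,w) \land \neg J(y,y)) \land \neg F(q,q) \lor F(a,a) \land J(c,c) \land (F(z1,z1) \lor J(y1,y1)))
The prefix is \forall u \forall w \forall y \forall q \exists a \exists c \exists z1 \exists y1: 4 universal, 4 existential.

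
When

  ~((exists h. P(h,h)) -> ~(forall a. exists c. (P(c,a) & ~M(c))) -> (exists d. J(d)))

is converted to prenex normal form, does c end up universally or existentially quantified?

Eliminate → and ↔ using ¬ and ∨.
  ~(~(exists h. P(h,h)) | ~~(forall a. exists c. (P(c,a) & ~M(c))) | (exists d. J(d)))
Drive negations inward (¬∀x A ≡ ∃x ¬A, ¬∃x A ≡ ∀x ¬A, De Morgan for ∧/∨):
  (exists h. P(h,h)) & (exists a. forall c. (~P(c,a) | M(c))) & (forall d. ~J(d))
All bound variables are already distinct, so no renaming is needed.
Extract every quantifier outward, since the variables are now distinct and don't occur free across branches:
  exists h. exists a. forall c. forall d. (P(h,h) & (~P(c,a) | M(c)) & ~J(d))
The quantifier exists c sits under an odd number of negations (counting the antecedent side of each →), so it flips to forall c.

universal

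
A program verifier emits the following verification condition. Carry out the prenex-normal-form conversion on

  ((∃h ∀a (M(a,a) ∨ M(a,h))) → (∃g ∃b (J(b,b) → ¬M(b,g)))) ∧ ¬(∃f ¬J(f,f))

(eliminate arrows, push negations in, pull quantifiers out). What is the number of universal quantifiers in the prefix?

2

Eliminate → and ↔ using ¬ and ∨.
  (¬(∃h ∀a (M(a,a) ∨ M(a,h))) ∨ (∃g ∃b (¬J(b,b) ∨ ¬M(b,g)))) ∧ ¬(∃f ¬J(f,f))
Move each ¬ inward, flipping quantifiers it crosses:
  ((∀h ∃a (¬M(a,a) ∧ ¬M(a,h))) ∨ (∃g ∃b (¬J(b,b) ∨ ¬M(b,g)))) ∧ (∀f J(f,f))
All bound variables are already distinct, so no renaming is needed.
Pull the quantifiers to the front (each side's bound variable is not free in the other side):
  ∀h ∃a ∃g ∃b ∀f ((¬M(a,a) ∧ ¬M(a,h) ∨ ¬J(b,b) ∨ ¬M(b,g)) ∧ J(f,f))
The prefix is ∀h ∃a ∃g ∃b ∀f: 2 universal, 3 existential.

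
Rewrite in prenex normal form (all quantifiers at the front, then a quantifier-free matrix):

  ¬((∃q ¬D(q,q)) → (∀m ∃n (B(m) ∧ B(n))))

First replace A → B with ¬A ∨ B.
  ¬(¬(∃q ¬D(q,q)) ∨ (∀m ∃n (B(m) ∧ B(n))))
Push ¬ through the quantifiers and connectives to reach negation normal form:
  (∃q ¬D(q,q)) ∧ (∃m ∀n (¬B(m) ∨ ¬B(n)))
All bound variables are already distinct, so no renaming is needed.
Finally move all quantifiers to the prefix:
  ∃q ∃m ∀n (¬D(q,q) ∧ (¬B(m) ∨ ¬B(n)))

∃q ∃m ∀n (¬D(q,q) ∧ (¬B(m) ∨ ¬B(n)))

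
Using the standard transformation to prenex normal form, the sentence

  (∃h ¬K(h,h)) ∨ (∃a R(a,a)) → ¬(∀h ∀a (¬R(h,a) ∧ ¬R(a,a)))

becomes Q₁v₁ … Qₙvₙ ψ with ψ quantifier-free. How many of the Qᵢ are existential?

2

First replace A → B with ¬A ∨ B.
  ¬((∃h ¬K(h,h)) ∨ (∃a R(a,a))) ∨ ¬(∀h ∀a (¬R(h,a) ∧ ¬R(a,a)))
Push ¬ through the quantifiers and connectives to reach negation normal form:
  (∀h K(h,h)) ∧ (∀a ¬R(a,a)) ∨ (∃h ∃a (R(h,a) ∨ R(a,a)))
Rename bound variables to avoid capture: h↦s, a↦p.
  (∀h K(h,h)) ∧ (∀a ¬R(a,a)) ∨ (∃s ∃p (R(s,p) ∨ R(p,p)))
Pull the quantifiers to the front (each side's bound variable is not free in the other side):
  ∀h ∀a ∃s ∃p (K(h,h) ∧ ¬R(a,a) ∨ R(s,p) ∨ R(p,p))
The prefix is ∀h ∀a ∃s ∃p: 2 universal, 2 existential.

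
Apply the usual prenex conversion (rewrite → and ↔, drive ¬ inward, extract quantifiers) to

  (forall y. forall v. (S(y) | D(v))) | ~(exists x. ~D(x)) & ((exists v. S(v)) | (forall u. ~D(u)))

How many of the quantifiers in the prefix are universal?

4

Move each ¬ inward, flipping quantifiers it crosses:
  (forall y. forall v. (S(y) | D(v))) | (forall x. D(x)) & ((exists v. S(v)) | (forall u. ~D(u)))
Rename bound variables to avoid capture: v↦v1.
  (forall y. forall v. (S(y) | D(v))) | (forall x. D(x)) & ((exists v1. S(v1)) | (forall u. ~D(u)))
Finally move all quantifiers to the prefix:
  forall y. forall v. forall x. exists v1. forall u. (S(y) | D(v) | D(x) & (S(v1) | ~D(u)))
The prefix is forall y forall v forall x exists v1 forall u: 4 universal, 1 existential.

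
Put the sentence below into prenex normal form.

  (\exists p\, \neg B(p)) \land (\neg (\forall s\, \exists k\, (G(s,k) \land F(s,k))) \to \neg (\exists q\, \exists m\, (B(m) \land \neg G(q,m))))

Eliminate → and ↔ using ¬ and ∨.
  (\exists p\, \neg B(p)) \land (\neg \neg (\forall s\, \exists k\, (G(s,k) \land F(s,k))) \lor \neg (\exists q\, \exists m\, (B(m) \land \neg G(q,m))))
Push ¬ through the quantifiers and connectives to reach negation normal form:
  (\exists p\, \neg B(p)) \land ((\forall s\, \exists k\, (G(s,k) \land F(s,k))) \lor (\forall q\, \forall m\, (\neg B(m) \lor G(q,m))))
Finally move all quantifiers to the prefix:
  \exists p\, \forall s\, \exists k\, \forall q\, \forall m\, (\neg B(p) \land (G(s,k) \land F(s,k) \lor \neg B(m) \lor G(q,m)))

\exists p\, \forall s\, \exists k\, \forall q\, \forall m\, (\neg B(p) \land (G(s,k) \land F(s,k) \lor \neg B(m) \lor G(q,m)))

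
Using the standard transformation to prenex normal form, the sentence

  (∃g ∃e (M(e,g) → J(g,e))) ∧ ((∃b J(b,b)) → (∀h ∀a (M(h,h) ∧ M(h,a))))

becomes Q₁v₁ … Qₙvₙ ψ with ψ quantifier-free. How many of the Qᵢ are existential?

First replace A → B with ¬A ∨ B.
  (∃g ∃e (¬M(e,g) ∨ J(g,e))) ∧ (¬(∃b J(b,b)) ∨ (∀h ∀a (M(h,h) ∧ M(h,a))))
Drive negations inward (¬∀x A ≡ ∃x ¬A, ¬∃x A ≡ ∀x ¬A, De Morgan for ∧/∨):
  (∃g ∃e (¬M(e,g) ∨ J(g,e))) ∧ ((∀b ¬J(b,b)) ∨ (∀h ∀a (M(h,h) ∧ M(h,a))))
All bound variables are already distinct, so no renaming is needed.
Pull the quantifiers to the front (each side's bound variable is not free in the other side):
  ∃g ∃e ∀b ∀h ∀a ((¬M(e,g) ∨ J(g,e)) ∧ (¬J(b,b) ∨ M(h,h) ∧ M(h,a)))
The prefix is ∃g ∃e ∀b ∀h ∀a: 3 universal, 2 existential.

2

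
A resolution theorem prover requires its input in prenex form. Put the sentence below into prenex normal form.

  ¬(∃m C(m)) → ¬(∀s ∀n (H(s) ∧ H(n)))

∃m ∃s ∃n (C(m) ∨ ¬H(s) ∨ ¬H(n))

First replace A → B with ¬A ∨ B.
  ¬¬(∃m C(m)) ∨ ¬(∀s ∀n (H(s) ∧ H(n)))
Push ¬ through the quantifiers and connectives to reach negation normal form:
  (∃m C(m)) ∨ (∃s ∃n (¬H(s) ∨ ¬H(n)))
All bound variables are already distinct, so no renaming is needed.
Finally move all quantifiers to the prefix:
  ∃m ∃s ∃n (C(m) ∨ ¬H(s) ∨ ¬H(n))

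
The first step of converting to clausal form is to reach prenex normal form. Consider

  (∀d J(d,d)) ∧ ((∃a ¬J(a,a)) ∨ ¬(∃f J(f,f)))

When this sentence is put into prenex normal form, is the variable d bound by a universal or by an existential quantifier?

universal

Move each ¬ inward, flipping quantifiers it crosses:
  (∀d J(d,d)) ∧ ((∃a ¬J(a,a)) ∨ (∀f ¬J(f,f)))
All bound variables are already distinct, so no renaming is needed.
Extract every quantifier outward, since the variables are now distinct and don't occur free across branches:
  ∀d ∃a ∀f (J(d,d) ∧ (¬J(a,a) ∨ ¬J(f,f)))
The quantifier ∀d sits under an even number of negations, so it remains universal.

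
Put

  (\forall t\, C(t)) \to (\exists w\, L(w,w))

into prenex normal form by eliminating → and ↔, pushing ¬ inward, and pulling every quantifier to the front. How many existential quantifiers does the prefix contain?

2

First replace A → B with ¬A ∨ B.
  \neg (\forall t\, C(t)) \lor (\exists w\, L(w,w))
Move each ¬ inward, flipping quantifiers it crosses:
  (\exists t\, \neg C(t)) \lor (\exists w\, L(w,w))
Extract every quantifier outward, since the variables are now distinct and don't occur free across branches:
  \exists t\, \exists w\, (\neg C(t) \lor L(w,w))
The prefix is \exists t \exists w: 0 universal, 2 existential.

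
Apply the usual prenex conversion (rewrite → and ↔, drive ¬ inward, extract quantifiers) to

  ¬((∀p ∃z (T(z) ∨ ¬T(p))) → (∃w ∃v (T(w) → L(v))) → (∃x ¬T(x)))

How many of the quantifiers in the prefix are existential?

3

First replace A → B with ¬A ∨ B.
  ¬(¬(∀p ∃z (T(z) ∨ ¬T(p))) ∨ ¬(∃w ∃v (¬T(w) ∨ L(v))) ∨ (∃x ¬T(x)))
Move each ¬ inward, flipping quantifiers it crosses:
  (∀p ∃z (T(z) ∨ ¬T(p))) ∧ (∃w ∃v (¬T(w) ∨ L(v))) ∧ (∀x T(x))
All bound variables are already distinct, so no renaming is needed.
Finally move all quantifiers to the prefix:
  ∀p ∃z ∃w ∃v ∀x ((T(z) ∨ ¬T(p)) ∧ (¬T(w) ∨ L(v)) ∧ T(x))
The prefix is ∀p ∃z ∃w ∃v ∀x: 2 universal, 3 existential.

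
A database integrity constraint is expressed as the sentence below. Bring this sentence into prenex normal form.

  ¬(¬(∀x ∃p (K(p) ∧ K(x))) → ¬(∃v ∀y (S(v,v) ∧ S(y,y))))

∃x ∀p ∃v ∀y ((¬K(p) ∨ ¬K(x)) ∧ S(v,v) ∧ S(y,y))

First replace A → B with ¬A ∨ B.
  ¬(¬¬(∀x ∃p (K(p) ∧ K(x))) ∨ ¬(∃v ∀y (S(v,v) ∧ S(y,y))))
Move each ¬ inward, flipping quantifiers it crosses:
  (∃x ∀p (¬K(p) ∨ ¬K(x))) ∧ (∃v ∀y (S(v,v) ∧ S(y,y)))
All bound variables are already distinct, so no renaming is needed.
Extract every quantifier outward, since the variables are now distinct and don't occur free across branches:
  ∃x ∀p ∃v ∀y ((¬K(p) ∨ ¬K(x)) ∧ S(v,v) ∧ S(y,y))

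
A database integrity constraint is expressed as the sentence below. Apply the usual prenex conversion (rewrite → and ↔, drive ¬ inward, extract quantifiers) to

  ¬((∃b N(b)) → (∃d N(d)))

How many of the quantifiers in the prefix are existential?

Eliminate → and ↔ using ¬ and ∨.
  ¬(¬(∃b N(b)) ∨ (∃d N(d)))
Move each ¬ inward, flipping quantifiers it crosses:
  (∃b N(b)) ∧ (∀d ¬N(d))
All bound variables are already distinct, so no renaming is needed.
Pull the quantifiers to the front (each side's bound variable is not free in the other side):
  ∃b ∀d (N(b) ∧ ¬N(d))
The prefix is ∃b ∀d: 1 universal, 1 existential.

1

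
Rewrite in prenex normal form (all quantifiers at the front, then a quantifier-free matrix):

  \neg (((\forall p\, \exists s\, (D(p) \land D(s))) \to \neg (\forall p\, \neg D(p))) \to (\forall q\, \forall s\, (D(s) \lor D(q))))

\exists p\, \forall s\, \exists c\, \exists q\, \exists z\, ((\neg D(p) \lor \neg D(s) \lor D(c)) \land \neg D(z) \land \neg D(q))

Rewrite implications/biconditionals: A → B as ¬A ∨ B.
  \neg (\neg (\neg (\forall p\, \exists s\, (D(p) \land D(s))) \lor \neg (\forall p\, \neg D(p))) \lor (\forall q\, \forall s\, (D(s) \lor D(q))))
Push ¬ through the quantifiers and connectives to reach negation normal form:
  ((\exists p\, \forall s\, (\neg D(p) \lor \neg D(s))) \lor (\exists p\, D(p))) \land (\exists q\, \exists s\, (\neg D(s) \land \neg D(q)))
Give each quantifier a distinct variable: p↦c, s↦z.
  ((\exists p\, \forall s\, (\neg D(p) \lor \neg D(s))) \lor (\exists c\, D(c))) \land (\exists q\, \exists z\, (\neg D(z) \land \neg D(q)))
Extract every quantifier outward, since the variables are now distinct and don't occur free across branches:
  \exists p\, \forall s\, \exists c\, \exists q\, \exists z\, ((\neg D(p) \lor \neg D(s) \lor D(c)) \land \neg D(z) \land \neg D(q))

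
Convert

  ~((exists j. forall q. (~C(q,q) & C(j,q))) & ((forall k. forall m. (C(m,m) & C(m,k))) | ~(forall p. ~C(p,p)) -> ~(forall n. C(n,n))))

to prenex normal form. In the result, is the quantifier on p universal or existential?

existential

First replace A → B with ¬A ∨ B.
  ~((exists j. forall q. (~C(q,q) & C(j,q))) & (~((forall k. forall m. (C(m,m) & C(m,k))) | ~(forall p. ~C(p,p))) | ~(forall n. C(n,n))))
Drive negations inward (¬∀x A ≡ ∃x ¬A, ¬∃x A ≡ ∀x ¬A, De Morgan for ∧/∨):
  (forall j. exists q. (C(q,q) | ~C(j,q))) | ((forall k. forall m. (C(m,m) & C(m,k))) | (exists p. C(p,p))) & (forall n. C(n,n))
All bound variables are already distinct, so no renaming is needed.
Finally move all quantifiers to the prefix:
  forall j. exists q. forall k. forall m. exists p. forall n. (C(q,q) | ~C(j,q) | (C(m,m) & C(m,k) | C(p,p)) & C(n,n))
The quantifier forall p sits under an odd number of negations (counting the antecedent side of each →), so it flips to exists p.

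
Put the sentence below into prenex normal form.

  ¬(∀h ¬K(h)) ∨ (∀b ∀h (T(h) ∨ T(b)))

Push ¬ through the quantifiers and connectives to reach negation normal form:
  (∃h K(h)) ∨ (∀b ∀h (T(h) ∨ T(b)))
Standardize variables apart so no two quantifiers bind the same name: h↦x1.
  (∃h K(h)) ∨ (∀b ∀x1 (T(x1) ∨ T(b)))
Extract every quantifier outward, since the variables are now distinct and don't occur free across branches:
  ∃h ∀b ∀x1 (K(h) ∨ T(x1) ∨ T(b))

∃h ∀b ∀x1 (K(h) ∨ T(x1) ∨ T(b))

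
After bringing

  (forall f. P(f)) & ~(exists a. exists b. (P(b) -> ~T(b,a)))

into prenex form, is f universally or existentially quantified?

universal

Eliminate → and ↔ using ¬ and ∨.
  (forall f. P(f)) & ~(exists a. exists b. (~P(b) | ~T(b,a)))
Drive negations inward (¬∀x A ≡ ∃x ¬A, ¬∃x A ≡ ∀x ¬A, De Morgan for ∧/∨):
  (forall f. P(f)) & (forall a. forall b. (P(b) & T(b,a)))
Extract every quantifier outward, since the variables are now distinct and don't occur free across branches:
  forall f. forall a. forall b. (P(f) & P(b) & T(b,a))
The quantifier forall f sits under an even number of negations (counting the antecedent side of each →), so it remains universal.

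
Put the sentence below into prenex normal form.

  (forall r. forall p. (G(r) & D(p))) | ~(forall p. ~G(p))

forall r. forall p. exists q. (G(r) & D(p) | G(q))

Move each ¬ inward, flipping quantifiers it crosses:
  (forall r. forall p. (G(r) & D(p))) | (exists p. G(p))
Standardize variables apart so no two quantifiers bind the same name: p↦q.
  (forall r. forall p. (G(r) & D(p))) | (exists q. G(q))
Pull the quantifiers to the front (each side's bound variable is not free in the other side):
  forall r. forall p. exists q. (G(r) & D(p) | G(q))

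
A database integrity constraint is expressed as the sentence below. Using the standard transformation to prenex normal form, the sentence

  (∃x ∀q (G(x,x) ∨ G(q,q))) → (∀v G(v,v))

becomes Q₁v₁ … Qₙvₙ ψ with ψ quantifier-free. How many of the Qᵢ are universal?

Eliminate → and ↔ using ¬ and ∨.
  ¬(∃x ∀q (G(x,x) ∨ G(q,q))) ∨ (∀v G(v,v))
Push ¬ through the quantifiers and connectives to reach negation normal form:
  (∀x ∃q (¬G(x,x) ∧ ¬G(q,q))) ∨ (∀v G(v,v))
All bound variables are already distinct, so no renaming is needed.
Finally move all quantifiers to the prefix:
  ∀x ∃q ∀v (¬G(x,x) ∧ ¬G(q,q) ∨ G(v,v))
The prefix is ∀x ∃q ∀v: 2 universal, 1 existential.

2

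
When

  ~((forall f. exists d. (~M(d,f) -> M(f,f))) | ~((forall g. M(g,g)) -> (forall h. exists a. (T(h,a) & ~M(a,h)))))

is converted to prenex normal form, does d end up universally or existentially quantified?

universal

Eliminate → and ↔ using ¬ and ∨.
  ~((forall f. exists d. (~~M(d,f) | M(f,f))) | ~(~(forall g. M(g,g)) | (forall h. exists a. (T(h,a) & ~M(a,h)))))
Push ¬ through the quantifiers and connectives to reach negation normal form:
  (exists f. forall d. (~M(d,f) & ~M(f,f))) & ((exists g. ~M(g,g)) | (forall h. exists a. (T(h,a) & ~M(a,h))))
All bound variables are already distinct, so no renaming is needed.
Finally move all quantifiers to the prefix:
  exists f. forall d. exists g. forall h. exists a. (~M(d,f) & ~M(f,f) & (~M(g,g) | T(h,a) & ~M(a,h)))
The quantifier exists d sits under an odd number of negations (counting the antecedent side of each →), so it flips to forall d.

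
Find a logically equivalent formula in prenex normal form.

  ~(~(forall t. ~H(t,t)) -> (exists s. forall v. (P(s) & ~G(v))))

exists t. forall s. exists v. (H(t,t) & (~P(s) | G(v)))

First replace A → B with ¬A ∨ B.
  ~(~~(forall t. ~H(t,t)) | (exists s. forall v. (P(s) & ~G(v))))
Push ¬ through the quantifiers and connectives to reach negation normal form:
  (exists t. H(t,t)) & (forall s. exists v. (~P(s) | G(v)))
All bound variables are already distinct, so no renaming is needed.
Finally move all quantifiers to the prefix:
  exists t. forall s. exists v. (H(t,t) & (~P(s) | G(v)))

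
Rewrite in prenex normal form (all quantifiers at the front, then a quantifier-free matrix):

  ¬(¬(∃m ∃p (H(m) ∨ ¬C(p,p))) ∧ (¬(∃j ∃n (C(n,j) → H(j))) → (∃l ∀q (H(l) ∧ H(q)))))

∃m ∃p ∀j ∀n ∀l ∃q (H(m) ∨ ¬C(p,p) ∨ C(n,j) ∧ ¬H(j) ∧ (¬H(l) ∨ ¬H(q)))

Rewrite implications/biconditionals: A → B as ¬A ∨ B.
  ¬(¬(∃m ∃p (H(m) ∨ ¬C(p,p))) ∧ (¬¬(∃j ∃n (¬C(n,j) ∨ H(j))) ∨ (∃l ∀q (H(l) ∧ H(q)))))
Drive negations inward (¬∀x A ≡ ∃x ¬A, ¬∃x A ≡ ∀x ¬A, De Morgan for ∧/∨):
  (∃m ∃p (H(m) ∨ ¬C(p,p))) ∨ (∀j ∀n (C(n,j) ∧ ¬H(j))) ∧ (∀l ∃q (¬H(l) ∨ ¬H(q)))
All bound variables are already distinct, so no renaming is needed.
Extract every quantifier outward, since the variables are now distinct and don't occur free across branches:
  ∃m ∃p ∀j ∀n ∀l ∃q (H(m) ∨ ¬C(p,p) ∨ C(n,j) ∧ ¬H(j) ∧ (¬H(l) ∨ ¬H(q)))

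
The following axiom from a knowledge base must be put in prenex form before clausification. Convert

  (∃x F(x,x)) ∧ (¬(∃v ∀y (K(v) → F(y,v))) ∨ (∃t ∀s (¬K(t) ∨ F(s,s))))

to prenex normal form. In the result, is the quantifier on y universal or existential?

existential

Eliminate → and ↔ using ¬ and ∨.
  (∃x F(x,x)) ∧ (¬(∃v ∀y (¬K(v) ∨ F(y,v))) ∨ (∃t ∀s (¬K(t) ∨ F(s,s))))
Drive negations inward (¬∀x A ≡ ∃x ¬A, ¬∃x A ≡ ∀x ¬A, De Morgan for ∧/∨):
  (∃x F(x,x)) ∧ ((∀v ∃y (K(v) ∧ ¬F(y,v))) ∨ (∃t ∀s (¬K(t) ∨ F(s,s))))
Pull the quantifiers to the front (each side's bound variable is not free in the other side):
  ∃x ∀v ∃y ∃t ∀s (F(x,x) ∧ (K(v) ∧ ¬F(y,v) ∨ ¬K(t) ∨ F(s,s)))
The quantifier ∀y sits under an odd number of negations (counting the antecedent side of each →), so it flips to ∃y.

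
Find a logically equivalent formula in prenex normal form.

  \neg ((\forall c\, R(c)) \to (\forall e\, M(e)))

\forall c\, \exists e\, (R(c) \land \neg M(e))

Eliminate → and ↔ using ¬ and ∨.
  \neg (\neg (\forall c\, R(c)) \lor (\forall e\, M(e)))
Drive negations inward (¬∀x A ≡ ∃x ¬A, ¬∃x A ≡ ∀x ¬A, De Morgan for ∧/∨):
  (\forall c\, R(c)) \land (\exists e\, \neg M(e))
All bound variables are already distinct, so no renaming is needed.
Extract every quantifier outward, since the variables are now distinct and don't occur free across branches:
  \forall c\, \exists e\, (R(c) \land \neg M(e))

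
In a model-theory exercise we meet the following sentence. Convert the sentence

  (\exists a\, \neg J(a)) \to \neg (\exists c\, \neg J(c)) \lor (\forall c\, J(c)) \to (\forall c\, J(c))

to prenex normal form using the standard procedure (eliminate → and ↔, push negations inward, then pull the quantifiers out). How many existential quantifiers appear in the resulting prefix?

2

Eliminate → and ↔ using ¬ and ∨.
  \neg (\exists a\, \neg J(a)) \lor \neg (\neg (\exists c\, \neg J(c)) \lor (\forall c\, J(c))) \lor (\forall c\, J(c))
Drive negations inward (¬∀x A ≡ ∃x ¬A, ¬∃x A ≡ ∀x ¬A, De Morgan for ∧/∨):
  (\forall a\, J(a)) \lor (\exists c\, \neg J(c)) \land (\exists c\, \neg J(c)) \lor (\forall c\, J(c))
Standardize variables apart so no two quantifiers bind the same name: c↦u1, c↦w1.
  (\forall a\, J(a)) \lor (\exists c\, \neg J(c)) \land (\exists u1\, \neg J(u1)) \lor (\forall w1\, J(w1))
Finally move all quantifiers to the prefix:
  \forall a\, \exists c\, \exists u1\, \forall w1\, (J(a) \lor \neg J(c) \land \neg J(u1) \lor J(w1))
The prefix is \forall a \exists c \exists u1 \forall w1: 2 universal, 2 existential.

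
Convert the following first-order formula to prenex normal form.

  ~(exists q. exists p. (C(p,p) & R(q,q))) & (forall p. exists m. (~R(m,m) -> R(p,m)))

forall q. forall p. forall y. exists m. ((~C(p,p) | ~R(q,q)) & (R(m,m) | R(y,m)))

First replace A → B with ¬A ∨ B.
  ~(exists q. exists p. (C(p,p) & R(q,q))) & (forall p. exists m. (~~R(m,m) | R(p,m)))
Drive negations inward (¬∀x A ≡ ∃x ¬A, ¬∃x A ≡ ∀x ¬A, De Morgan for ∧/∨):
  (forall q. forall p. (~C(p,p) | ~R(q,q))) & (forall p. exists m. (R(m,m) | R(p,m)))
Rename bound variables to avoid capture: p↦y.
  (forall q. forall p. (~C(p,p) | ~R(q,q))) & (forall y. exists m. (R(m,m) | R(y,m)))
Extract every quantifier outward, since the variables are now distinct and don't occur free across branches:
  forall q. forall p. forall y. exists m. ((~C(p,p) | ~R(q,q)) & (R(m,m) | R(y,m)))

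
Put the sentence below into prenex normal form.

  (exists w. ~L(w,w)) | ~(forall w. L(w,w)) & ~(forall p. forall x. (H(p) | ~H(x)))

exists w. exists r. exists p. exists x. (~L(w,w) | ~L(r,r) & ~H(p) & H(x))

Drive negations inward (¬∀x A ≡ ∃x ¬A, ¬∃x A ≡ ∀x ¬A, De Morgan for ∧/∨):
  (exists w. ~L(w,w)) | (exists w. ~L(w,w)) & (exists p. exists x. (~H(p) & H(x)))
Rename bound variables to avoid capture: w↦r.
  (exists w. ~L(w,w)) | (exists r. ~L(r,r)) & (exists p. exists x. (~H(p) & H(x)))
Extract every quantifier outward, since the variables are now distinct and don't occur free across branches:
  exists w. exists r. exists p. exists x. (~L(w,w) | ~L(r,r) & ~H(p) & H(x))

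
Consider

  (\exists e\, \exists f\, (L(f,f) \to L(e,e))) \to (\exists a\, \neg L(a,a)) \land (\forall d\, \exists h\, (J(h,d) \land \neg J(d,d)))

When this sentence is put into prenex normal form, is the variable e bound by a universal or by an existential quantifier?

First replace A → B with ¬A ∨ B.
  \neg (\exists e\, \exists f\, (\neg L(f,f) \lor L(e,e))) \lor (\exists a\, \neg L(a,a)) \land (\forall d\, \exists h\, (J(h,d) \land \neg J(d,d)))
Move each ¬ inward, flipping quantifiers it crosses:
  (\forall e\, \forall f\, (L(f,f) \land \neg L(e,e))) \lor (\exists a\, \neg L(a,a)) \land (\forall d\, \exists h\, (J(h,d) \land \neg J(d,d)))
All bound variables are already distinct, so no renaming is needed.
Finally move all quantifiers to the prefix:
  \forall e\, \forall f\, \exists a\, \forall d\, \exists h\, (L(f,f) \land \neg L(e,e) \lor \neg L(a,a) \land J(h,d) \land \neg J(d,d))
The quantifier \exists e sits under an odd number of negations (counting the antecedent side of each →), so it flips to \forall e.

universal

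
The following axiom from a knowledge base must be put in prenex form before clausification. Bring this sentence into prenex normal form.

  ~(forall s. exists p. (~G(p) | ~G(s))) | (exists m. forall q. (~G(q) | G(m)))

exists s. forall p. exists m. forall q. (G(p) & G(s) | ~G(q) | G(m))

Move each ¬ inward, flipping quantifiers it crosses:
  (exists s. forall p. (G(p) & G(s))) | (exists m. forall q. (~G(q) | G(m)))
Pull the quantifiers to the front (each side's bound variable is not free in the other side):
  exists s. forall p. exists m. forall q. (G(p) & G(s) | ~G(q) | G(m))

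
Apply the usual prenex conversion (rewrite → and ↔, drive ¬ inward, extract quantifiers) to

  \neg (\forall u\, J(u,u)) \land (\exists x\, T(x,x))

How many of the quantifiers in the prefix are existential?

2

Push ¬ through the quantifiers and connectives to reach negation normal form:
  (\exists u\, \neg J(u,u)) \land (\exists x\, T(x,x))
All bound variables are already distinct, so no renaming is needed.
Pull the quantifiers to the front (each side's bound variable is not free in the other side):
  \exists u\, \exists x\, (\neg J(u,u) \land T(x,x))
The prefix is \exists u \exists x: 0 universal, 2 existential.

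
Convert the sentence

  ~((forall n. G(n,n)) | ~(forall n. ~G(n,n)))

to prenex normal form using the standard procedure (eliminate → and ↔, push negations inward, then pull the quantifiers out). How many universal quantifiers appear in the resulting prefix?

Drive negations inward (¬∀x A ≡ ∃x ¬A, ¬∃x A ≡ ∀x ¬A, De Morgan for ∧/∨):
  (exists n. ~G(n,n)) & (forall n. ~G(n,n))
Standardize variables apart so no two quantifiers bind the same name: n↦t.
  (exists n. ~G(n,n)) & (forall t. ~G(t,t))
Pull the quantifiers to the front (each side's bound variable is not free in the other side):
  exists n. forall t. (~G(n,n) & ~G(t,t))
The prefix is exists n forall t: 1 universal, 1 existential.

1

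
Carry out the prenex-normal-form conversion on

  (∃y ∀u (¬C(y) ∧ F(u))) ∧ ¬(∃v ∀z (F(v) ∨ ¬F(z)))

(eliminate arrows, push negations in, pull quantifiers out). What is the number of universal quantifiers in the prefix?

2

Move each ¬ inward, flipping quantifiers it crosses:
  (∃y ∀u (¬C(y) ∧ F(u))) ∧ (∀v ∃z (¬F(v) ∧ F(z)))
All bound variables are already distinct, so no renaming is needed.
Pull the quantifiers to the front (each side's bound variable is not free in the other side):
  ∃y ∀u ∀v ∃z (¬C(y) ∧ F(u) ∧ ¬F(v) ∧ F(z))
The prefix is ∃y ∀u ∀v ∃z: 2 universal, 2 existential.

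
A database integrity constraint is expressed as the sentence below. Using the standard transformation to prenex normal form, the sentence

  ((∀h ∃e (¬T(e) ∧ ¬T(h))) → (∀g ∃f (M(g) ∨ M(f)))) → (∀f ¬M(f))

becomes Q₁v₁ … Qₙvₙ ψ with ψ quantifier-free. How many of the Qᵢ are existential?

Eliminate → and ↔ using ¬ and ∨.
  ¬(¬(∀h ∃e (¬T(e) ∧ ¬T(h))) ∨ (∀g ∃f (M(g) ∨ M(f)))) ∨ (∀f ¬M(f))
Push ¬ through the quantifiers and connectives to reach negation normal form:
  (∀h ∃e (¬T(e) ∧ ¬T(h))) ∧ (∃g ∀f (¬M(g) ∧ ¬M(f))) ∨ (∀f ¬M(f))
Rename bound variables to avoid capture: f↦t.
  (∀h ∃e (¬T(e) ∧ ¬T(h))) ∧ (∃g ∀f (¬M(g) ∧ ¬M(f))) ∨ (∀t ¬M(t))
Extract every quantifier outward, since the variables are now distinct and don't occur free across branches:
  ∀h ∃e ∃g ∀f ∀t (¬T(e) ∧ ¬T(h) ∧ ¬M(g) ∧ ¬M(f) ∨ ¬M(t))
The prefix is ∀h ∃e ∃g ∀f ∀t: 3 universal, 2 existential.

2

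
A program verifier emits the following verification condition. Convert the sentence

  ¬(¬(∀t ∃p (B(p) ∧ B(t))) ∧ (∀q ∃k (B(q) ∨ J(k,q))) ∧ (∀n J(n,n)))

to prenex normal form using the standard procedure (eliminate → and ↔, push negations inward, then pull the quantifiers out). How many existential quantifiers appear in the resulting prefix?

Move each ¬ inward, flipping quantifiers it crosses:
  (∀t ∃p (B(p) ∧ B(t))) ∨ (∃q ∀k (¬B(q) ∧ ¬J(k,q))) ∨ (∃n ¬J(n,n))
All bound variables are already distinct, so no renaming is needed.
Pull the quantifiers to the front (each side's bound variable is not free in the other side):
  ∀t ∃p ∃q ∀k ∃n (B(p) ∧ B(t) ∨ ¬B(q) ∧ ¬J(k,q) ∨ ¬J(n,n))
The prefix is ∀t ∃p ∃q ∀k ∃n: 2 universal, 3 existential.

3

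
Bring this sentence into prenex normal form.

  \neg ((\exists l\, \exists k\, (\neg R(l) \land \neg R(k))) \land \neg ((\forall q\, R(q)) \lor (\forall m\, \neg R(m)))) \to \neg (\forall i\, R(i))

First replace A → B with ¬A ∨ B.
  \neg \neg ((\exists l\, \exists k\, (\neg R(l) \land \neg R(k))) \land \neg ((\forall q\, R(q)) \lor (\forall m\, \neg R(m)))) \lor \neg (\forall i\, R(i))
Push ¬ through the quantifiers and connectives to reach negation normal form:
  (\exists l\, \exists k\, (\neg R(l) \land \neg R(k))) \land (\exists q\, \neg R(q)) \land (\exists m\, R(m)) \lor (\exists i\, \neg R(i))
All bound variables are already distinct, so no renaming is needed.
Finally move all quantifiers to the prefix:
  \exists l\, \exists k\, \exists q\, \exists m\, \exists i\, (\neg R(l) \land \neg R(k) \land \neg R(q) \land R(m) \lor \neg R(i))

\exists l\, \exists k\, \exists q\, \exists m\, \exists i\, (\neg R(l) \land \neg R(k) \land \neg R(q) \land R(m) \lor \neg R(i))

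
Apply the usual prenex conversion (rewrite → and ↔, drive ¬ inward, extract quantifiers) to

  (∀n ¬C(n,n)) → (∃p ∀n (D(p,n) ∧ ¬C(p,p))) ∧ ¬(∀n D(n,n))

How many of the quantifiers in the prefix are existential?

Eliminate → and ↔ using ¬ and ∨.
  ¬(∀n ¬C(n,n)) ∨ (∃p ∀n (D(p,n) ∧ ¬C(p,p))) ∧ ¬(∀n D(n,n))
Move each ¬ inward, flipping quantifiers it crosses:
  (∃n C(n,n)) ∨ (∃p ∀n (D(p,n) ∧ ¬C(p,p))) ∧ (∃n ¬D(n,n))
Give each quantifier a distinct variable: n↦v, n↦w.
  (∃n C(n,n)) ∨ (∃p ∀v (D(p,v) ∧ ¬C(p,p))) ∧ (∃w ¬D(w,w))
Finally move all quantifiers to the prefix:
  ∃n ∃p ∀v ∃w (C(n,n) ∨ D(p,v) ∧ ¬C(p,p) ∧ ¬D(w,w))
The prefix is ∃n ∃p ∀v ∃w: 1 universal, 3 existential.

3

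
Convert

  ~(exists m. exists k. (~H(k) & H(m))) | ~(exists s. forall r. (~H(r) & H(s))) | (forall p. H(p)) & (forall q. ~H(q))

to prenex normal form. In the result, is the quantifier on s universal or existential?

Drive negations inward (¬∀x A ≡ ∃x ¬A, ¬∃x A ≡ ∀x ¬A, De Morgan for ∧/∨):
  (forall m. forall k. (H(k) | ~H(m))) | (forall s. exists r. (H(r) | ~H(s))) | (forall p. H(p)) & (forall q. ~H(q))
All bound variables are already distinct, so no renaming is needed.
Pull the quantifiers to the front (each side's bound variable is not free in the other side):
  forall m. forall k. forall s. exists r. forall p. forall q. (H(k) | ~H(m) | H(r) | ~H(s) | H(p) & ~H(q))
The quantifier exists s sits under an odd number of negations, so it flips to forall s.

universal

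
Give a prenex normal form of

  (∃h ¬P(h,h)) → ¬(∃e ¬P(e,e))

Rewrite implications/biconditionals: A → B as ¬A ∨ B.
  ¬(∃h ¬P(h,h)) ∨ ¬(∃e ¬P(e,e))
Move each ¬ inward, flipping quantifiers it crosses:
  (∀h P(h,h)) ∨ (∀e P(e,e))
All bound variables are already distinct, so no renaming is needed.
Finally move all quantifiers to the prefix:
  ∀h ∀e (P(h,h) ∨ P(e,e))

∀h ∀e (P(h,h) ∨ P(e,e))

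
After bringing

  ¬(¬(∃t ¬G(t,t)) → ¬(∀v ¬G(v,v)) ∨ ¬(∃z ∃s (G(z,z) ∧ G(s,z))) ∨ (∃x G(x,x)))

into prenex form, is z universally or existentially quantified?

existential

Eliminate → and ↔ using ¬ and ∨.
  ¬(¬¬(∃t ¬G(t,t)) ∨ ¬(∀v ¬G(v,v)) ∨ ¬(∃z ∃s (G(z,z) ∧ G(s,z))) ∨ (∃x G(x,x)))
Push ¬ through the quantifiers and connectives to reach negation normal form:
  (∀t G(t,t)) ∧ (∀v ¬G(v,v)) ∧ (∃z ∃s (G(z,z) ∧ G(s,z))) ∧ (∀x ¬G(x,x))
Extract every quantifier outward, since the variables are now distinct and don't occur free across branches:
  ∀t ∀v ∃z ∃s ∀x (G(t,t) ∧ ¬G(v,v) ∧ G(z,z) ∧ G(s,z) ∧ ¬G(x,x))
The quantifier ∃z sits under an even number of negations (counting the antecedent side of each →), so it remains existential.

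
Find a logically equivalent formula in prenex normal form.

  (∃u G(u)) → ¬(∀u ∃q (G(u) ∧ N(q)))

Eliminate → and ↔ using ¬ and ∨.
  ¬(∃u G(u)) ∨ ¬(∀u ∃q (G(u) ∧ N(q)))
Push ¬ through the quantifiers and connectives to reach negation normal form:
  (∀u ¬G(u)) ∨ (∃u ∀q (¬G(u) ∨ ¬N(q)))
Rename bound variables to avoid capture: u↦x1.
  (∀u ¬G(u)) ∨ (∃x1 ∀q (¬G(x1) ∨ ¬N(q)))
Pull the quantifiers to the front (each side's bound variable is not free in the other side):
  ∀u ∃x1 ∀q (¬G(u) ∨ ¬G(x1) ∨ ¬N(q))

∀u ∃x1 ∀q (¬G(u) ∨ ¬G(x1) ∨ ¬N(q))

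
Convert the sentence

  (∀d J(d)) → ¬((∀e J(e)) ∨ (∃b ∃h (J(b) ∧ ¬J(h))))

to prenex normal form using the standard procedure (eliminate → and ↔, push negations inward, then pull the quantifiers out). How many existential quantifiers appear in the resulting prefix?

2

First replace A → B with ¬A ∨ B.
  ¬(∀d J(d)) ∨ ¬((∀e J(e)) ∨ (∃b ∃h (J(b) ∧ ¬J(h))))
Drive negations inward (¬∀x A ≡ ∃x ¬A, ¬∃x A ≡ ∀x ¬A, De Morgan for ∧/∨):
  (∃d ¬J(d)) ∨ (∃e ¬J(e)) ∧ (∀b ∀h (¬J(b) ∨ J(h)))
Finally move all quantifiers to the prefix:
  ∃d ∃e ∀b ∀h (¬J(d) ∨ ¬J(e) ∧ (¬J(b) ∨ J(h)))
The prefix is ∃d ∃e ∀b ∀h: 2 universal, 2 existential.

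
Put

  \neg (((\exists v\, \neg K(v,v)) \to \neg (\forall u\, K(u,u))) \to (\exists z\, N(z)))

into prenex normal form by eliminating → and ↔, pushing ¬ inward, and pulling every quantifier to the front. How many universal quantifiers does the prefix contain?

First replace A → B with ¬A ∨ B.
  \neg (\neg (\neg (\exists v\, \neg K(v,v)) \lor \neg (\forall u\, K(u,u))) \lor (\exists z\, N(z)))
Drive negations inward (¬∀x A ≡ ∃x ¬A, ¬∃x A ≡ ∀x ¬A, De Morgan for ∧/∨):
  ((\forall v\, K(v,v)) \lor (\exists u\, \neg K(u,u))) \land (\forall z\, \neg N(z))
All bound variables are already distinct, so no renaming is needed.
Extract every quantifier outward, since the variables are now distinct and don't occur free across branches:
  \forall v\, \exists u\, \forall z\, ((K(v,v) \lor \neg K(u,u)) \land \neg N(z))
The prefix is \forall v \exists u \forall z: 2 universal, 1 existential.

2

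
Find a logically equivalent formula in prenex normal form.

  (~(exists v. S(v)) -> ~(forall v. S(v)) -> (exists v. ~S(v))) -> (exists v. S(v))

forall v. exists y1. forall a. exists v1. (~S(v) & ~S(y1) & S(a) | S(v1))

Rewrite implications/biconditionals: A → B as ¬A ∨ B.
  ~(~~(exists v. S(v)) | ~~(forall v. S(v)) | (exists v. ~S(v))) | (exists v. S(v))
Move each ¬ inward, flipping quantifiers it crosses:
  (forall v. ~S(v)) & (exists v. ~S(v)) & (forall v. S(v)) | (exists v. S(v))
Give each quantifier a distinct variable: v↦y1, v↦a, v↦v1.
  (forall v. ~S(v)) & (exists y1. ~S(y1)) & (forall a. S(a)) | (exists v1. S(v1))
Pull the quantifiers to the front (each side's bound variable is not free in the other side):
  forall v. exists y1. forall a. exists v1. (~S(v) & ~S(y1) & S(a) | S(v1))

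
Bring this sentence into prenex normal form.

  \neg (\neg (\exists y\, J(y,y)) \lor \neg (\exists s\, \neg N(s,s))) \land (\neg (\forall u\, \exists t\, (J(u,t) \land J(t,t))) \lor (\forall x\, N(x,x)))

\exists y\, \exists s\, \exists u\, \forall t\, \forall x\, (J(y,y) \land \neg N(s,s) \land (\neg J(u,t) \lor \neg J(t,t) \lor N(x,x)))

Push ¬ through the quantifiers and connectives to reach negation normal form:
  (\exists y\, J(y,y)) \land (\exists s\, \neg N(s,s)) \land ((\exists u\, \forall t\, (\neg J(u,t) \lor \neg J(t,t))) \lor (\forall x\, N(x,x)))
Extract every quantifier outward, since the variables are now distinct and don't occur free across branches:
  \exists y\, \exists s\, \exists u\, \forall t\, \forall x\, (J(y,y) \land \neg N(s,s) \land (\neg J(u,t) \lor \neg J(t,t) \lor N(x,x)))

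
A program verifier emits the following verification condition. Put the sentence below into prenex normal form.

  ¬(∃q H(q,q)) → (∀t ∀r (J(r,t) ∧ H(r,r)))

Rewrite implications/biconditionals: A → B as ¬A ∨ B.
  ¬¬(∃q H(q,q)) ∨ (∀t ∀r (J(r,t) ∧ H(r,r)))
Push ¬ through the quantifiers and connectives to reach negation normal form:
  (∃q H(q,q)) ∨ (∀t ∀r (J(r,t) ∧ H(r,r)))
All bound variables are already distinct, so no renaming is needed.
Pull the quantifiers to the front (each side's bound variable is not free in the other side):
  ∃q ∀t ∀r (H(q,q) ∨ J(r,t) ∧ H(r,r))

∃q ∀t ∀r (H(q,q) ∨ J(r,t) ∧ H(r,r))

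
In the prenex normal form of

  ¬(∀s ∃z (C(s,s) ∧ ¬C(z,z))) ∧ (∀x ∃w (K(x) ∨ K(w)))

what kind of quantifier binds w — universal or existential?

Push ¬ through the quantifiers and connectives to reach negation normal form:
  (∃s ∀z (¬C(s,s) ∨ C(z,z))) ∧ (∀x ∃w (K(x) ∨ K(w)))
Pull the quantifiers to the front (each side's bound variable is not free in the other side):
  ∃s ∀z ∀x ∃w ((¬C(s,s) ∨ C(z,z)) ∧ (K(x) ∨ K(w)))
The quantifier ∃w sits under an even number of negations, so it remains existential.

existential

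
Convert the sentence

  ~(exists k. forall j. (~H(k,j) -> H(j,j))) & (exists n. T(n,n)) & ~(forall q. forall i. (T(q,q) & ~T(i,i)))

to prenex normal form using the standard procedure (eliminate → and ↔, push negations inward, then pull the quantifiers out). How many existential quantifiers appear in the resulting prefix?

4

Rewrite implications/biconditionals: A → B as ¬A ∨ B.
  ~(exists k. forall j. (~~H(k,j) | H(j,j))) & (exists n. T(n,n)) & ~(forall q. forall i. (T(q,q) & ~T(i,i)))
Drive negations inward (¬∀x A ≡ ∃x ¬A, ¬∃x A ≡ ∀x ¬A, De Morgan for ∧/∨):
  (forall k. exists j. (~H(k,j) & ~H(j,j))) & (exists n. T(n,n)) & (exists q. exists i. (~T(q,q) | T(i,i)))
All bound variables are already distinct, so no renaming is needed.
Finally move all quantifiers to the prefix:
  forall k. exists j. exists n. exists q. exists i. (~H(k,j) & ~H(j,j) & T(n,n) & (~T(q,q) | T(i,i)))
The prefix is forall k exists j exists n exists q exists i: 1 universal, 4 existential.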